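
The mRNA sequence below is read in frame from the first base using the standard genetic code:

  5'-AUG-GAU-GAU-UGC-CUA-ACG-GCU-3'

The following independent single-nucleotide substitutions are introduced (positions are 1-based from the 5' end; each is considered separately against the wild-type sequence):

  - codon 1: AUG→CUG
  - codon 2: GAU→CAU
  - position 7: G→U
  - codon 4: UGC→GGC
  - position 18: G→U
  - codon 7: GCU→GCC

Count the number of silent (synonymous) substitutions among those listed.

Codon 1: AUG (Met) → CUG (Leu) — missense.
Codon 2: GAU (Asp) → CAU (His) — missense.
Codon 3: GAU (Asp) → UAU (Tyr) — missense.
Codon 4: UGC (Cys) → GGC (Gly) — missense.
Codon 6: ACG (Thr) → ACU (Thr) — synonymous.
Codon 7: GCU (Ala) → GCC (Ala) — synonymous.
Synonymous: 2 of 6.

2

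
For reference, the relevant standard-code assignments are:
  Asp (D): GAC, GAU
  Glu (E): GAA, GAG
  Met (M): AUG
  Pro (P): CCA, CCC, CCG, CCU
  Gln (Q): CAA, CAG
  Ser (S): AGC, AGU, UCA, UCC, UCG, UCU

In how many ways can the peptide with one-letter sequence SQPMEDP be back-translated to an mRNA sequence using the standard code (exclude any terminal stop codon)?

Ser: 6 codons.
Gln: 2 codons.
Pro: 4 codons.
Met: 1 codon.
Glu: 2 codons.
Asp: 2 codons.
Pro: 4 codons.
6 × 2 × 4 × 1 × 2 × 2 × 4 = 768.

768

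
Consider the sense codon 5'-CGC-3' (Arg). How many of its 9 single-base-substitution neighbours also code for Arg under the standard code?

Position 1: none → 0 synonymous.
Position 2: none → 0 synonymous.
Position 3: CGT, CGA, CGG → 3 synonymous.
Total: 0 + 0 + 3 = 3.

3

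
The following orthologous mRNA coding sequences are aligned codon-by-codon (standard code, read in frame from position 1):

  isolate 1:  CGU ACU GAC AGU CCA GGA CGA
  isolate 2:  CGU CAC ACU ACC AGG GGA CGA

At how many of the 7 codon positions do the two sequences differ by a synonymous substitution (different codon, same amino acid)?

Codon 1: CGU Arg / CGU Arg — identical.
Codon 2: ACU Thr / CAC His — nonsynonymous.
Codon 3: GAC Asp / ACU Thr — nonsynonymous.
Codon 4: AGU Ser / ACC Thr — nonsynonymous.
Codon 5: CCA Pro / AGG Arg — nonsynonymous.
Codon 6: GGA Gly / GGA Gly — identical.
Codon 7: CGA Arg / CGA Arg — identical.
Synonymous differences: 0.

0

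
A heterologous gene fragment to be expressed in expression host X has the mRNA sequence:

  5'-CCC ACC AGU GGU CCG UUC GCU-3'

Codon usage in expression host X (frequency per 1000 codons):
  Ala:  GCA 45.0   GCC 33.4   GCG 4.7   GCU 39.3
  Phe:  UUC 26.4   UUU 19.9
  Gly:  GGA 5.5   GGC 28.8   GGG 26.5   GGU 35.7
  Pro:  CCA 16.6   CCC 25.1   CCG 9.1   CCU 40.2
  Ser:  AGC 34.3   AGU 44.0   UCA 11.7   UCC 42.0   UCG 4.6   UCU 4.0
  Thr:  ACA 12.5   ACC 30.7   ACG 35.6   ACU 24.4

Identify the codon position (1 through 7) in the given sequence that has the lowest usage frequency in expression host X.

5

Codon 1 CCC (Pro): 25.1 per 1000.
Codon 2 ACC (Thr): 30.7 per 1000.
Codon 3 AGU (Ser): 44.0 per 1000.
Codon 4 GGU (Gly): 35.7 per 1000.
Codon 5 CCG (Pro): 9.1 per 1000.
Codon 6 UUC (Phe): 26.4 per 1000.
Codon 7 GCU (Ala): 39.3 per 1000.
Lowest frequency is 9.1 at codon 5.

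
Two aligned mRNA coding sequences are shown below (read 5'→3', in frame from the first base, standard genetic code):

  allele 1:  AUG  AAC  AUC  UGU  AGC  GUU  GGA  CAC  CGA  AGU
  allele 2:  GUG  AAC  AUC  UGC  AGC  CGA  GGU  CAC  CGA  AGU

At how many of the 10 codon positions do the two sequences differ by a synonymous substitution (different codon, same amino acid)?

Codon 1: AUG Met / GUG Val — nonsynonymous.
Codon 2: AAC Asn / AAC Asn — identical.
Codon 3: AUC Ile / AUC Ile — identical.
Codon 4: UGU Cys / UGC Cys — synonymous.
Codon 5: AGC Ser / AGC Ser — identical.
Codon 6: GUU Val / CGA Arg — nonsynonymous.
Codon 7: GGA Gly / GGU Gly — synonymous.
Codon 8: CAC His / CAC His — identical.
Codon 9: CGA Arg / CGA Arg — identical.
Codon 10: AGU Ser / AGU Ser — identical.
Synonymous differences: 2.

2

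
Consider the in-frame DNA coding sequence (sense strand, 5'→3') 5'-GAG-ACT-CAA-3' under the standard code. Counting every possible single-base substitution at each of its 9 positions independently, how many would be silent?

5

Codon 1 (GAG, Glu): 1 synonymous substitution.
Codon 2 (ACT, Thr): 3 synonymous substitutions.
Codon 3 (CAA, Gln): 1 synonymous substitution.
Total: 1 + 3 + 1 = 5.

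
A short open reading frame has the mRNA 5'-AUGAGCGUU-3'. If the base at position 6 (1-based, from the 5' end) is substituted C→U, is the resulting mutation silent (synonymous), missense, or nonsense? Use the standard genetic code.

Position 6 falls in codon 2: AGC → Ser.
After the substitution the codon is AGU → Ser.
Both encode Ser, so the change is synonymous.

silent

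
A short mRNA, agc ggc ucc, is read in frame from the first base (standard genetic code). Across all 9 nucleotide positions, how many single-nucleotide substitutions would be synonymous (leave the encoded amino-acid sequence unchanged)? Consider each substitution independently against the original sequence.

7

Codon 1 (AGC, Ser): 1 synonymous substitution.
Codon 2 (GGC, Gly): 3 synonymous substitutions.
Codon 3 (UCC, Ser): 3 synonymous substitutions.
Total: 1 + 3 + 3 = 7.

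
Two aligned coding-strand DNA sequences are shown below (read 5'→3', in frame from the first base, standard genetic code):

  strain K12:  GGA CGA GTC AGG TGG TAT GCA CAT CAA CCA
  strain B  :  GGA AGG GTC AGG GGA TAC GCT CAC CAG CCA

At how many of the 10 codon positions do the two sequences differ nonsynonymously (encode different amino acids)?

Codon 1: GGA Gly / GGA Gly — identical.
Codon 2: CGA Arg / AGG Arg — synonymous.
Codon 3: GTC Val / GTC Val — identical.
Codon 4: AGG Arg / AGG Arg — identical.
Codon 5: TGG Trp / GGA Gly — nonsynonymous.
Codon 6: TAT Tyr / TAC Tyr — synonymous.
Codon 7: GCA Ala / GCT Ala — synonymous.
Codon 8: CAT His / CAC His — synonymous.
Codon 9: CAA Gln / CAG Gln — synonymous.
Codon 10: CCA Pro / CCA Pro — identical.
Nonsynonymous differences: 1.

1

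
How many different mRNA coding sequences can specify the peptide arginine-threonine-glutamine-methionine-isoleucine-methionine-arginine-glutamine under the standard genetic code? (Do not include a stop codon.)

1728

Arg: 6 codons.
Thr: 4 codons.
Gln: 2 codons.
Met: 1 codon.
Ile: 3 codons.
Met: 1 codon.
Arg: 6 codons.
Gln: 2 codons.
6 × 4 × 2 × 1 × 3 × 1 × 6 × 2 = 1728.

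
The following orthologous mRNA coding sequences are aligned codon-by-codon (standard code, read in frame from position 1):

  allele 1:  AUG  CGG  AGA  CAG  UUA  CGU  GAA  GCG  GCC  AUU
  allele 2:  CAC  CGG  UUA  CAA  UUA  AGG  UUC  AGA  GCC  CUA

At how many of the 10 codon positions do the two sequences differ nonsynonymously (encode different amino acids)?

5

Codon 1: AUG Met / CAC His — nonsynonymous.
Codon 2: CGG Arg / CGG Arg — identical.
Codon 3: AGA Arg / UUA Leu — nonsynonymous.
Codon 4: CAG Gln / CAA Gln — synonymous.
Codon 5: UUA Leu / UUA Leu — identical.
Codon 6: CGU Arg / AGG Arg — synonymous.
Codon 7: GAA Glu / UUC Phe — nonsynonymous.
Codon 8: GCG Ala / AGA Arg — nonsynonymous.
Codon 9: GCC Ala / GCC Ala — identical.
Codon 10: AUU Ile / CUA Leu — nonsynonymous.
Nonsynonymous differences: 5.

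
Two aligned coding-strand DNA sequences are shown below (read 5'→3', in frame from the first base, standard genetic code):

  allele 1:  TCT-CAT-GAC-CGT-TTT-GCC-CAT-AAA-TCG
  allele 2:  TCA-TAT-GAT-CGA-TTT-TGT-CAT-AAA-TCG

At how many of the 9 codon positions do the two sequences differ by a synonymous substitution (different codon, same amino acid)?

Codon 1: TCT Ser / TCA Ser — synonymous.
Codon 2: CAT His / TAT Tyr — nonsynonymous.
Codon 3: GAC Asp / GAT Asp — synonymous.
Codon 4: CGT Arg / CGA Arg — synonymous.
Codon 5: TTT Phe / TTT Phe — identical.
Codon 6: GCC Ala / TGT Cys — nonsynonymous.
Codon 7: CAT His / CAT His — identical.
Codon 8: AAA Lys / AAA Lys — identical.
Codon 9: TCG Ser / TCG Ser — identical.
Synonymous differences: 3.

3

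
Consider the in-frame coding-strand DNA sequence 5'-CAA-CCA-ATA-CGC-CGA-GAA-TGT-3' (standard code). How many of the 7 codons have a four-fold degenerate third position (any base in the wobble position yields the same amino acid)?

Codon 1 CAA (Gln): third position 2-fold.
Codon 2 CCA (Pro): third position 4-fold.
Codon 3 ATA (Ile): third position 3-fold.
Codon 4 CGC (Arg): third position 4-fold.
Codon 5 CGA (Arg): third position 4-fold.
Codon 6 GAA (Glu): third position 2-fold.
Codon 7 TGT (Cys): third position 2-fold.
Four-fold degenerate third positions: 3.

3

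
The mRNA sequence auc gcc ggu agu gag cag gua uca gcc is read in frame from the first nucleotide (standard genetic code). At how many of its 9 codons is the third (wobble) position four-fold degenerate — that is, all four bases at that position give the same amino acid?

5

Codon 1 AUC (Ile): third position 3-fold.
Codon 2 GCC (Ala): third position 4-fold.
Codon 3 GGU (Gly): third position 4-fold.
Codon 4 AGU (Ser): third position 2-fold.
Codon 5 GAG (Glu): third position 2-fold.
Codon 6 CAG (Gln): third position 2-fold.
Codon 7 GUA (Val): third position 4-fold.
Codon 8 UCA (Ser): third position 4-fold.
Codon 9 GCC (Ala): third position 4-fold.
Four-fold degenerate third positions: 5.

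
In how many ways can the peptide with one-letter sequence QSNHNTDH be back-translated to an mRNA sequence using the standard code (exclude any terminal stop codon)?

1536

Gln: 2 codons.
Ser: 6 codons.
Asn: 2 codons.
His: 2 codons.
Asn: 2 codons.
Thr: 4 codons.
Asp: 2 codons.
His: 2 codons.
2 × 6 × 2 × 2 × 2 × 4 × 2 × 2 = 1536.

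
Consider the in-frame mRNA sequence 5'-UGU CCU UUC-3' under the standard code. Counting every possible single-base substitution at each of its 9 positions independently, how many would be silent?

5

Codon 1 (UGU, Cys): 1 synonymous substitution.
Codon 2 (CCU, Pro): 3 synonymous substitutions.
Codon 3 (UUC, Phe): 1 synonymous substitution.
Total: 1 + 3 + 1 = 5.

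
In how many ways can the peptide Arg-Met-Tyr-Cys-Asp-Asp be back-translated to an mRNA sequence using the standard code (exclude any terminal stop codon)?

Arg: 6 codons.
Met: 1 codon.
Tyr: 2 codons.
Cys: 2 codons.
Asp: 2 codons.
Asp: 2 codons.
6 × 1 × 2 × 2 × 2 × 2 = 96.

96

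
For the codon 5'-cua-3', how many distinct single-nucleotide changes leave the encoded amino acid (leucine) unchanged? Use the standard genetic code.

Position 1: UUA → 1 synonymous.
Position 2: none → 0 synonymous.
Position 3: CUU, CUC, CUG → 3 synonymous.
Total: 1 + 0 + 3 = 4.

4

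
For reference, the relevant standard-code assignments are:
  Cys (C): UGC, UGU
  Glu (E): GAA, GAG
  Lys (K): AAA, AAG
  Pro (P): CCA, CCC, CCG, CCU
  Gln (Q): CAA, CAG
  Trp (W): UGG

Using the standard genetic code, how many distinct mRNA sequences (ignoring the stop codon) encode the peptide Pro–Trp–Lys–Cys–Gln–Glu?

64

Pro: 4 codons.
Trp: 1 codon.
Lys: 2 codons.
Cys: 2 codons.
Gln: 2 codons.
Glu: 2 codons.
4 × 1 × 2 × 2 × 2 × 2 = 64.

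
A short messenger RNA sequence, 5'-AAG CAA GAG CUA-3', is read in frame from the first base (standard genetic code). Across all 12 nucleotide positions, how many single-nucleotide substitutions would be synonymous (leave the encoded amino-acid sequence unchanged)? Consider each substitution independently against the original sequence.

Codon 1 (AAG, Lys): 1 synonymous substitution.
Codon 2 (CAA, Gln): 1 synonymous substitution.
Codon 3 (GAG, Glu): 1 synonymous substitution.
Codon 4 (CUA, Leu): 4 synonymous substitutions.
Total: 1 + 1 + 1 + 4 = 7.

7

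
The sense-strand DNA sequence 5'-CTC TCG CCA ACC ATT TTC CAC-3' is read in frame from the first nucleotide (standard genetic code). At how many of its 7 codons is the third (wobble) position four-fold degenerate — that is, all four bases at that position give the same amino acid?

4

Codon 1 CTC (Leu): third position 4-fold.
Codon 2 TCG (Ser): third position 4-fold.
Codon 3 CCA (Pro): third position 4-fold.
Codon 4 ACC (Thr): third position 4-fold.
Codon 5 ATT (Ile): third position 3-fold.
Codon 6 TTC (Phe): third position 2-fold.
Codon 7 CAC (His): third position 2-fold.
Four-fold degenerate third positions: 4.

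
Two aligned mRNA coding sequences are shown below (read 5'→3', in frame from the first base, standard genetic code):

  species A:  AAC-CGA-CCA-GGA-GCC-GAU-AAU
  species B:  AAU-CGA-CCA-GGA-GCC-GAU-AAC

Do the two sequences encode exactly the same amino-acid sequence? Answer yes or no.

yes

Codon 1: AAC Asn / AAU Asn — synonymous.
Codon 2: CGA Arg / CGA Arg — identical.
Codon 3: CCA Pro / CCA Pro — identical.
Codon 4: GGA Gly / GGA Gly — identical.
Codon 5: GCC Ala / GCC Ala — identical.
Codon 6: GAU Asp / GAU Asp — identical.
Codon 7: AAU Asn / AAC Asn — synonymous.
Nonsynonymous differences: 0 → same protein.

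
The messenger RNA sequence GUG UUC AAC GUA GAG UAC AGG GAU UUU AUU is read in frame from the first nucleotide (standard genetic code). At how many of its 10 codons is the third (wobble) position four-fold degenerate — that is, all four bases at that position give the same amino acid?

Codon 1 GUG (Val): third position 4-fold.
Codon 2 UUC (Phe): third position 2-fold.
Codon 3 AAC (Asn): third position 2-fold.
Codon 4 GUA (Val): third position 4-fold.
Codon 5 GAG (Glu): third position 2-fold.
Codon 6 UAC (Tyr): third position 2-fold.
Codon 7 AGG (Arg): third position 2-fold.
Codon 8 GAU (Asp): third position 2-fold.
Codon 9 UUU (Phe): third position 2-fold.
Codon 10 AUU (Ile): third position 3-fold.
Four-fold degenerate third positions: 2.

2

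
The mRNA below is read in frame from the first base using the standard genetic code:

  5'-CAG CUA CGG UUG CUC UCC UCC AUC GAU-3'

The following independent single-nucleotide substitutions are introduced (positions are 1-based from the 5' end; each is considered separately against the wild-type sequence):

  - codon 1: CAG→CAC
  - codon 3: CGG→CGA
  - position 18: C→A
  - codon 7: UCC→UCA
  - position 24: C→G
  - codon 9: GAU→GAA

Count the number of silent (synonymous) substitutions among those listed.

Codon 1: CAG (Gln) → CAC (His) — missense.
Codon 3: CGG (Arg) → CGA (Arg) — synonymous.
Codon 6: UCC (Ser) → UCA (Ser) — synonymous.
Codon 7: UCC (Ser) → UCA (Ser) — synonymous.
Codon 8: AUC (Ile) → AUG (Met) — missense.
Codon 9: GAU (Asp) → GAA (Glu) — missense.
Synonymous: 3 of 6.

3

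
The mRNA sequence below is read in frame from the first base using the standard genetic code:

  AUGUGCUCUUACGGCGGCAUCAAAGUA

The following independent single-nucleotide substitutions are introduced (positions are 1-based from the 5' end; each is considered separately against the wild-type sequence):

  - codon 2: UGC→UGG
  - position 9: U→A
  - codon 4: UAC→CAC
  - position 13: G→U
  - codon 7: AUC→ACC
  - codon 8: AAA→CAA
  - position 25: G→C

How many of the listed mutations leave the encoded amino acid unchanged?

1

Codon 2: UGC (Cys) → UGG (Trp) — missense.
Codon 3: UCU (Ser) → UCA (Ser) — synonymous.
Codon 4: UAC (Tyr) → CAC (His) — missense.
Codon 5: GGC (Gly) → UGC (Cys) — missense.
Codon 7: AUC (Ile) → ACC (Thr) — missense.
Codon 8: AAA (Lys) → CAA (Gln) — missense.
Codon 9: GUA (Val) → CUA (Leu) — missense.
Synonymous: 1 of 7.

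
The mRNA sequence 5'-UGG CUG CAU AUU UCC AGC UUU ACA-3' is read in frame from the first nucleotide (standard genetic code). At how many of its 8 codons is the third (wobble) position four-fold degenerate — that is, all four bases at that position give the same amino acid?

Codon 1 UGG (Trp): third position 1-fold.
Codon 2 CUG (Leu): third position 4-fold.
Codon 3 CAU (His): third position 2-fold.
Codon 4 AUU (Ile): third position 3-fold.
Codon 5 UCC (Ser): third position 4-fold.
Codon 6 AGC (Ser): third position 2-fold.
Codon 7 UUU (Phe): third position 2-fold.
Codon 8 ACA (Thr): third position 4-fold.
Four-fold degenerate third positions: 3.

3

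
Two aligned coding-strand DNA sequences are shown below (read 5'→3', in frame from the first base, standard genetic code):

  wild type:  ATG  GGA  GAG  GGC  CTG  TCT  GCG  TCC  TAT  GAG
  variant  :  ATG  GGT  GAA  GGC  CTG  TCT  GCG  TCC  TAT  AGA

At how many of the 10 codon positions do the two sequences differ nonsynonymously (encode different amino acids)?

1

Codon 1: ATG Met / ATG Met — identical.
Codon 2: GGA Gly / GGT Gly — synonymous.
Codon 3: GAG Glu / GAA Glu — synonymous.
Codon 4: GGC Gly / GGC Gly — identical.
Codon 5: CTG Leu / CTG Leu — identical.
Codon 6: TCT Ser / TCT Ser — identical.
Codon 7: GCG Ala / GCG Ala — identical.
Codon 8: TCC Ser / TCC Ser — identical.
Codon 9: TAT Tyr / TAT Tyr — identical.
Codon 10: GAG Glu / AGA Arg — nonsynonymous.
Nonsynonymous differences: 1.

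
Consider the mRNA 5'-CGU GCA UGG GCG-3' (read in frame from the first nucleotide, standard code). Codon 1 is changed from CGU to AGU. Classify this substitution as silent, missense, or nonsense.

missense

Position 1 falls in codon 1: CGU → Arg.
After the substitution the codon is AGU → Ser.
Arg ≠ Ser, so this is a missense mutation.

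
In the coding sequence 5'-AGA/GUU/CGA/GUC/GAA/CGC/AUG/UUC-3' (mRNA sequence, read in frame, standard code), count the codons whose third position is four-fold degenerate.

Codon 1 AGA (Arg): third position 2-fold.
Codon 2 GUU (Val): third position 4-fold.
Codon 3 CGA (Arg): third position 4-fold.
Codon 4 GUC (Val): third position 4-fold.
Codon 5 GAA (Glu): third position 2-fold.
Codon 6 CGC (Arg): third position 4-fold.
Codon 7 AUG (Met): third position 1-fold.
Codon 8 UUC (Phe): third position 2-fold.
Four-fold degenerate third positions: 4.

4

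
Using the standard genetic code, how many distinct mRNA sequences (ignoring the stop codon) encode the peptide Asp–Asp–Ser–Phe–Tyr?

96

Asp: 2 codons.
Asp: 2 codons.
Ser: 6 codons.
Phe: 2 codons.
Tyr: 2 codons.
2 × 2 × 6 × 2 × 2 = 96.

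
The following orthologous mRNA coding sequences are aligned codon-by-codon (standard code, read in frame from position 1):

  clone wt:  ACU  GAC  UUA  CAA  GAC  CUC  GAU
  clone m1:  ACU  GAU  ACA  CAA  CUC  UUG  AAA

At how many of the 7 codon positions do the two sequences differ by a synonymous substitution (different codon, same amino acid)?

Codon 1: ACU Thr / ACU Thr — identical.
Codon 2: GAC Asp / GAU Asp — synonymous.
Codon 3: UUA Leu / ACA Thr — nonsynonymous.
Codon 4: CAA Gln / CAA Gln — identical.
Codon 5: GAC Asp / CUC Leu — nonsynonymous.
Codon 6: CUC Leu / UUG Leu — synonymous.
Codon 7: GAU Asp / AAA Lys — nonsynonymous.
Synonymous differences: 2.

2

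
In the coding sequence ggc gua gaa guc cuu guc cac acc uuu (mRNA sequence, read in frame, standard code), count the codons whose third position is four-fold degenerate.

6

Codon 1 GGC (Gly): third position 4-fold.
Codon 2 GUA (Val): third position 4-fold.
Codon 3 GAA (Glu): third position 2-fold.
Codon 4 GUC (Val): third position 4-fold.
Codon 5 CUU (Leu): third position 4-fold.
Codon 6 GUC (Val): third position 4-fold.
Codon 7 CAC (His): third position 2-fold.
Codon 8 ACC (Thr): third position 4-fold.
Codon 9 UUU (Phe): third position 2-fold.
Four-fold degenerate third positions: 6.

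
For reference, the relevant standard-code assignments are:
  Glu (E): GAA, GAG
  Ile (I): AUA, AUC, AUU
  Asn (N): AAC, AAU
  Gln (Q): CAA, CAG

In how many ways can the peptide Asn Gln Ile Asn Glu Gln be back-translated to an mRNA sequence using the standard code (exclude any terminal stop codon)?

Asn: 2 codons.
Gln: 2 codons.
Ile: 3 codons.
Asn: 2 codons.
Glu: 2 codons.
Gln: 2 codons.
2 × 2 × 3 × 2 × 2 × 2 = 96.

96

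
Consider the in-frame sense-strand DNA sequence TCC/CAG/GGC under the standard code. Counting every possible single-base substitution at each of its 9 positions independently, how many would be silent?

7

Codon 1 (TCC, Ser): 3 synonymous substitutions.
Codon 2 (CAG, Gln): 1 synonymous substitution.
Codon 3 (GGC, Gly): 3 synonymous substitutions.
Total: 3 + 1 + 3 = 7.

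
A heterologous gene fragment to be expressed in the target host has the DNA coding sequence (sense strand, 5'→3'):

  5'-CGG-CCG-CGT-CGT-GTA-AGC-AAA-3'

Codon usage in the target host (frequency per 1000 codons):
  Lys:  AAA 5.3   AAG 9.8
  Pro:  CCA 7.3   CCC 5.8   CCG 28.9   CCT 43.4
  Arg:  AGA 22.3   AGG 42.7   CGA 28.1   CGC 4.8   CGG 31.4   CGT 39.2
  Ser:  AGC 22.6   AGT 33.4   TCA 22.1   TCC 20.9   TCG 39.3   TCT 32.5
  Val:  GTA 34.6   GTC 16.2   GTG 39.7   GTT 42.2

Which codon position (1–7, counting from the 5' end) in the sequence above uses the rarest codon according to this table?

7

Codon 1 CGG (Arg): 31.4 per 1000.
Codon 2 CCG (Pro): 28.9 per 1000.
Codon 3 CGT (Arg): 39.2 per 1000.
Codon 4 CGT (Arg): 39.2 per 1000.
Codon 5 GTA (Val): 34.6 per 1000.
Codon 6 AGC (Ser): 22.6 per 1000.
Codon 7 AAA (Lys): 5.3 per 1000.
Lowest frequency is 5.3 at codon 7.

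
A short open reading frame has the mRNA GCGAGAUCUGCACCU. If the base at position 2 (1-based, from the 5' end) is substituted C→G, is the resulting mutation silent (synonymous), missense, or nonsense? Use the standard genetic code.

Position 2 falls in codon 1: GCG → Ala.
After the substitution the codon is GGG → Gly.
Ala ≠ Gly, so this is a missense mutation.

missense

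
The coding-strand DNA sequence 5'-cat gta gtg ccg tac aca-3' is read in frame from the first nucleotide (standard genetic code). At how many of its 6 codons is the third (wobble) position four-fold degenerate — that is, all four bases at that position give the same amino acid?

Codon 1 CAT (His): third position 2-fold.
Codon 2 GTA (Val): third position 4-fold.
Codon 3 GTG (Val): third position 4-fold.
Codon 4 CCG (Pro): third position 4-fold.
Codon 5 TAC (Tyr): third position 2-fold.
Codon 6 ACA (Thr): third position 4-fold.
Four-fold degenerate third positions: 4.

4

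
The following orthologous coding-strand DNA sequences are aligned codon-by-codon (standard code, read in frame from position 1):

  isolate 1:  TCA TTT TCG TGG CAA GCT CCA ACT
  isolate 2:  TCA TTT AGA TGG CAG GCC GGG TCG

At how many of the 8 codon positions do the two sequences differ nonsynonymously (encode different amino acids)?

Codon 1: TCA Ser / TCA Ser — identical.
Codon 2: TTT Phe / TTT Phe — identical.
Codon 3: TCG Ser / AGA Arg — nonsynonymous.
Codon 4: TGG Trp / TGG Trp — identical.
Codon 5: CAA Gln / CAG Gln — synonymous.
Codon 6: GCT Ala / GCC Ala — synonymous.
Codon 7: CCA Pro / GGG Gly — nonsynonymous.
Codon 8: ACT Thr / TCG Ser — nonsynonymous.
Nonsynonymous differences: 3.

3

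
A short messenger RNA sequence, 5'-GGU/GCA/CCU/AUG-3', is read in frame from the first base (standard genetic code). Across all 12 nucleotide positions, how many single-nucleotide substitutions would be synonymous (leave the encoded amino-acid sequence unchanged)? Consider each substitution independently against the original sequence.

Codon 1 (GGU, Gly): 3 synonymous substitutions.
Codon 2 (GCA, Ala): 3 synonymous substitutions.
Codon 3 (CCU, Pro): 3 synonymous substitutions.
Codon 4 (AUG, Met): 0 synonymous substitutions.
Total: 3 + 3 + 3 + 0 = 9.

9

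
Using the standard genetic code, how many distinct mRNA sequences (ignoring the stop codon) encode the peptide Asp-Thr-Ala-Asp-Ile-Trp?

Asp: 2 codons.
Thr: 4 codons.
Ala: 4 codons.
Asp: 2 codons.
Ile: 3 codons.
Trp: 1 codon.
2 × 4 × 4 × 2 × 3 × 1 = 192.

192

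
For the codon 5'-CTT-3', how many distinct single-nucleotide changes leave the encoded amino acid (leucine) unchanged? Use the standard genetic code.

3

Position 1: none → 0 synonymous.
Position 2: none → 0 synonymous.
Position 3: CTC, CTA, CTG → 3 synonymous.
Total: 0 + 0 + 3 = 3.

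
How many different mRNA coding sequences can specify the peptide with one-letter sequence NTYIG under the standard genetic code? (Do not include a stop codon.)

192

Asn: 2 codons.
Thr: 4 codons.
Tyr: 2 codons.
Ile: 3 codons.
Gly: 4 codons.
2 × 4 × 2 × 3 × 4 = 192.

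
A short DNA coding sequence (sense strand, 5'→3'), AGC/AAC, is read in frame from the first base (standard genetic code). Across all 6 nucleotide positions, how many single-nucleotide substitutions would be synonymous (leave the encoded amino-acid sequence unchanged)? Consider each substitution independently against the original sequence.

2

Codon 1 (AGC, Ser): 1 synonymous substitution.
Codon 2 (AAC, Asn): 1 synonymous substitution.
Total: 1 + 1 = 2.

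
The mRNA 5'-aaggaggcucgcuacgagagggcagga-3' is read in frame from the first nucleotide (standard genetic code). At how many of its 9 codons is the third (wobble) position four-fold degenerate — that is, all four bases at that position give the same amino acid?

Codon 1 AAG (Lys): third position 2-fold.
Codon 2 GAG (Glu): third position 2-fold.
Codon 3 GCU (Ala): third position 4-fold.
Codon 4 CGC (Arg): third position 4-fold.
Codon 5 UAC (Tyr): third position 2-fold.
Codon 6 GAG (Glu): third position 2-fold.
Codon 7 AGG (Arg): third position 2-fold.
Codon 8 GCA (Ala): third position 4-fold.
Codon 9 GGA (Gly): third position 4-fold.
Four-fold degenerate third positions: 4.

4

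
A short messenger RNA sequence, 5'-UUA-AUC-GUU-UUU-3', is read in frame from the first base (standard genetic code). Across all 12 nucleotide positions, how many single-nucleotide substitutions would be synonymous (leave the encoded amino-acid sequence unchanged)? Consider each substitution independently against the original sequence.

Codon 1 (UUA, Leu): 2 synonymous substitutions.
Codon 2 (AUC, Ile): 2 synonymous substitutions.
Codon 3 (GUU, Val): 3 synonymous substitutions.
Codon 4 (UUU, Phe): 1 synonymous substitution.
Total: 2 + 2 + 3 + 1 = 8.

8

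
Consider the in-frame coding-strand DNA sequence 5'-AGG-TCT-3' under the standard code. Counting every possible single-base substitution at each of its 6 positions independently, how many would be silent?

5

Codon 1 (AGG, Arg): 2 synonymous substitutions.
Codon 2 (TCT, Ser): 3 synonymous substitutions.
Total: 2 + 3 = 5.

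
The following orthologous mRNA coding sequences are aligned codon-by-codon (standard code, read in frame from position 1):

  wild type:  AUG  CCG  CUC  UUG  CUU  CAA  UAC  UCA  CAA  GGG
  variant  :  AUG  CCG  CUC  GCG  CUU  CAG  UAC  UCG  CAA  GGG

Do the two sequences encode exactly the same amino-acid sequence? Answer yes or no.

no

Codon 1: AUG Met / AUG Met — identical.
Codon 2: CCG Pro / CCG Pro — identical.
Codon 3: CUC Leu / CUC Leu — identical.
Codon 4: UUG Leu / GCG Ala — nonsynonymous.
Codon 5: CUU Leu / CUU Leu — identical.
Codon 6: CAA Gln / CAG Gln — synonymous.
Codon 7: UAC Tyr / UAC Tyr — identical.
Codon 8: UCA Ser / UCG Ser — synonymous.
Codon 9: CAA Gln / CAA Gln — identical.
Codon 10: GGG Gly / GGG Gly — identical.
Nonsynonymous differences: 1 → different protein.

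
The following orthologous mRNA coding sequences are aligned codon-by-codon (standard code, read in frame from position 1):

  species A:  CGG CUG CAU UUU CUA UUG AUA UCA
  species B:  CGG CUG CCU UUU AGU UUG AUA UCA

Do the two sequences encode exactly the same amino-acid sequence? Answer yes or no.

Codon 1: CGG Arg / CGG Arg — identical.
Codon 2: CUG Leu / CUG Leu — identical.
Codon 3: CAU His / CCU Pro — nonsynonymous.
Codon 4: UUU Phe / UUU Phe — identical.
Codon 5: CUA Leu / AGU Ser — nonsynonymous.
Codon 6: UUG Leu / UUG Leu — identical.
Codon 7: AUA Ile / AUA Ile — identical.
Codon 8: UCA Ser / UCA Ser — identical.
Nonsynonymous differences: 2 → different protein.

no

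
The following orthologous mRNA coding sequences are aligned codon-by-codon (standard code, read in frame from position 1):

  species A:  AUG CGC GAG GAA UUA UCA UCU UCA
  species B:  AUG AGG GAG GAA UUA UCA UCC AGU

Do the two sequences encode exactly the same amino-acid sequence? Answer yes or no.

yes

Codon 1: AUG Met / AUG Met — identical.
Codon 2: CGC Arg / AGG Arg — synonymous.
Codon 3: GAG Glu / GAG Glu — identical.
Codon 4: GAA Glu / GAA Glu — identical.
Codon 5: UUA Leu / UUA Leu — identical.
Codon 6: UCA Ser / UCA Ser — identical.
Codon 7: UCU Ser / UCC Ser — synonymous.
Codon 8: UCA Ser / AGU Ser — synonymous.
Nonsynonymous differences: 0 → same protein.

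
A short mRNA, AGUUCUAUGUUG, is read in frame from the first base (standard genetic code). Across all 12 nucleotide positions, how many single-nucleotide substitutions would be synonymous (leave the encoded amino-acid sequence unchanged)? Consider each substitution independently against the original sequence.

6

Codon 1 (AGU, Ser): 1 synonymous substitution.
Codon 2 (UCU, Ser): 3 synonymous substitutions.
Codon 3 (AUG, Met): 0 synonymous substitutions.
Codon 4 (UUG, Leu): 2 synonymous substitutions.
Total: 1 + 3 + 0 + 2 = 6.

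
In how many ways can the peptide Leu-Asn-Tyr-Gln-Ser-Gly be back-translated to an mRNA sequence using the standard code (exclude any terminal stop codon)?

Leu: 6 codons.
Asn: 2 codons.
Tyr: 2 codons.
Gln: 2 codons.
Ser: 6 codons.
Gly: 4 codons.
6 × 2 × 2 × 2 × 6 × 4 = 1152.

1152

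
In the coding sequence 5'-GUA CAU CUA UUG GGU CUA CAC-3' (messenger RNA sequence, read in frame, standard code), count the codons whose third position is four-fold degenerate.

4

Codon 1 GUA (Val): third position 4-fold.
Codon 2 CAU (His): third position 2-fold.
Codon 3 CUA (Leu): third position 4-fold.
Codon 4 UUG (Leu): third position 2-fold.
Codon 5 GGU (Gly): third position 4-fold.
Codon 6 CUA (Leu): third position 4-fold.
Codon 7 CAC (His): third position 2-fold.
Four-fold degenerate third positions: 4.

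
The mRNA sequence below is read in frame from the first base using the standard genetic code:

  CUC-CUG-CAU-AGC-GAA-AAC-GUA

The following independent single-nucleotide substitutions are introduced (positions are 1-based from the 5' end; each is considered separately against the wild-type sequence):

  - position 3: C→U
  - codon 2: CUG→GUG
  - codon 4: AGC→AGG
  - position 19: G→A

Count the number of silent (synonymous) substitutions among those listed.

Codon 1: CUC (Leu) → CUU (Leu) — synonymous.
Codon 2: CUG (Leu) → GUG (Val) — missense.
Codon 4: AGC (Ser) → AGG (Arg) — missense.
Codon 7: GUA (Val) → AUA (Ile) — missense.
Synonymous: 1 of 4.

1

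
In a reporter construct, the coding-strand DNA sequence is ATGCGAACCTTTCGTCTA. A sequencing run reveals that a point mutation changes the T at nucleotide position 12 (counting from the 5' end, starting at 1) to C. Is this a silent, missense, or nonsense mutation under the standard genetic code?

Position 12 falls in codon 4: TTT → Phe.
After the substitution the codon is TTC → Phe.
Both encode Phe, so the change is synonymous.

silent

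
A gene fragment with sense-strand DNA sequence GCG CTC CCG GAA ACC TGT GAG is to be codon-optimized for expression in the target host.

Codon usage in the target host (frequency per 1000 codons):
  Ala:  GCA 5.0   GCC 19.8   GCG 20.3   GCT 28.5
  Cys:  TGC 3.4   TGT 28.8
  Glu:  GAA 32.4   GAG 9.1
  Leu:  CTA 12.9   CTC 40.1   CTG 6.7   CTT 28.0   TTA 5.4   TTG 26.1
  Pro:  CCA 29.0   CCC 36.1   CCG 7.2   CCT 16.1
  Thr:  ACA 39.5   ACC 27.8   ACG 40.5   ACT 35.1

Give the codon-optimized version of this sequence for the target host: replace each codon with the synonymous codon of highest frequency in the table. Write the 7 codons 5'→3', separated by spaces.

Codon 1 (Ala): best is GCT at 28.5.
Codon 2 (Leu): best is CTC at 40.1.
Codon 3 (Pro): best is CCC at 36.1.
Codon 4 (Glu): best is GAA at 32.4.
Codon 5 (Thr): best is ACG at 40.5.
Codon 6 (Cys): best is TGT at 28.8.
Codon 7 (Glu): best is GAA at 32.4.

GCT CTC CCC GAA ACG TGT GAA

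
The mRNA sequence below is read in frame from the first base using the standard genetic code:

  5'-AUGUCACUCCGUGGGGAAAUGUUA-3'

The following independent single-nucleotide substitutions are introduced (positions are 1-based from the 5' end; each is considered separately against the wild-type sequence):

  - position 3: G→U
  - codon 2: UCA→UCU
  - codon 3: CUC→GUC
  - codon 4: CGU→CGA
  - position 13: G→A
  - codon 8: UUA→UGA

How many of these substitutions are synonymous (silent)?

2

Codon 1: AUG (Met) → AUU (Ile) — missense.
Codon 2: UCA (Ser) → UCU (Ser) — synonymous.
Codon 3: CUC (Leu) → GUC (Val) — missense.
Codon 4: CGU (Arg) → CGA (Arg) — synonymous.
Codon 5: GGG (Gly) → AGG (Arg) — missense.
Codon 8: UUA (Leu) → UGA (Stop) — nonsense.
Synonymous: 2 of 6.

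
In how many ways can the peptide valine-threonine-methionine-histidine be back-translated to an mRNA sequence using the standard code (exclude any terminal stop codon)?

32

Val: 4 codons.
Thr: 4 codons.
Met: 1 codon.
His: 2 codons.
4 × 4 × 1 × 2 = 32.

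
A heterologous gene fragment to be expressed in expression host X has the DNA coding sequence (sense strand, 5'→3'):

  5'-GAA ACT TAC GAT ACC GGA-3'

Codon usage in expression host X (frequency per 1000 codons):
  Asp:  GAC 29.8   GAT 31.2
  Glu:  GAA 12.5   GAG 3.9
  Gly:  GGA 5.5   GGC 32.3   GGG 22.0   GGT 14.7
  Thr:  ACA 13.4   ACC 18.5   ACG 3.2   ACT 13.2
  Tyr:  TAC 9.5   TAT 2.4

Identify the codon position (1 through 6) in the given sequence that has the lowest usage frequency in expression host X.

6

Codon 1 GAA (Glu): 12.5 per 1000.
Codon 2 ACT (Thr): 13.2 per 1000.
Codon 3 TAC (Tyr): 9.5 per 1000.
Codon 4 GAT (Asp): 31.2 per 1000.
Codon 5 ACC (Thr): 18.5 per 1000.
Codon 6 GGA (Gly): 5.5 per 1000.
Lowest frequency is 5.5 at codon 6.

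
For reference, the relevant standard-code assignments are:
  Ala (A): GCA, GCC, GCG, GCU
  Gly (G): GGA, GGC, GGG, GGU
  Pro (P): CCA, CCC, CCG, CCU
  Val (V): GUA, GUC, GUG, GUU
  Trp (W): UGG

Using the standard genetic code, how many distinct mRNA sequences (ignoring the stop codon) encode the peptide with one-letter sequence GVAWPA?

1024

Gly: 4 codons.
Val: 4 codons.
Ala: 4 codons.
Trp: 1 codon.
Pro: 4 codons.
Ala: 4 codons.
4 × 4 × 4 × 1 × 4 × 4 = 1024.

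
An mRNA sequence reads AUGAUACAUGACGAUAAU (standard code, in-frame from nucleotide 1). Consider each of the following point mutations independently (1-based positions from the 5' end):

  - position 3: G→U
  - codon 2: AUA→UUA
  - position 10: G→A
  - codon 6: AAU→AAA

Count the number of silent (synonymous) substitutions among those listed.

0

Codon 1: AUG (Met) → AUU (Ile) — missense.
Codon 2: AUA (Ile) → UUA (Leu) — missense.
Codon 4: GAC (Asp) → AAC (Asn) — missense.
Codon 6: AAU (Asn) → AAA (Lys) — missense.
Synonymous: 0 of 4.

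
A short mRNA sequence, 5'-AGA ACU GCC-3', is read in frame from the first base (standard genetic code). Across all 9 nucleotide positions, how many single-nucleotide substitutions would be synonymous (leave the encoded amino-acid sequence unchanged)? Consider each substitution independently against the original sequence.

8

Codon 1 (AGA, Arg): 2 synonymous substitutions.
Codon 2 (ACU, Thr): 3 synonymous substitutions.
Codon 3 (GCC, Ala): 3 synonymous substitutions.
Total: 2 + 3 + 3 = 8.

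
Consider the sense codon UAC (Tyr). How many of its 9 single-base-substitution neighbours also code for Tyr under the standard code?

Position 1: none → 0 synonymous.
Position 2: none → 0 synonymous.
Position 3: UAU → 1 synonymous.
Total: 0 + 0 + 1 = 1.

1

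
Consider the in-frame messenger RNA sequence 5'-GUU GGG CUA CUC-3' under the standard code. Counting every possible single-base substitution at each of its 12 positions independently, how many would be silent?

Codon 1 (GUU, Val): 3 synonymous substitutions.
Codon 2 (GGG, Gly): 3 synonymous substitutions.
Codon 3 (CUA, Leu): 4 synonymous substitutions.
Codon 4 (CUC, Leu): 3 synonymous substitutions.
Total: 3 + 3 + 4 + 3 = 13.

13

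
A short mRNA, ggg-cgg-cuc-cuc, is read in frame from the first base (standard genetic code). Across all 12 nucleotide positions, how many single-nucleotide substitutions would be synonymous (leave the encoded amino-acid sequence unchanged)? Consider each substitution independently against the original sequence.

Codon 1 (GGG, Gly): 3 synonymous substitutions.
Codon 2 (CGG, Arg): 4 synonymous substitutions.
Codon 3 (CUC, Leu): 3 synonymous substitutions.
Codon 4 (CUC, Leu): 3 synonymous substitutions.
Total: 3 + 4 + 3 + 3 = 13.

13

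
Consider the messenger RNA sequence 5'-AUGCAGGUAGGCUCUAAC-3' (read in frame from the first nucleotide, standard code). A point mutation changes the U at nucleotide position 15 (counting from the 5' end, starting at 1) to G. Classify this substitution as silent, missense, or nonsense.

Position 15 falls in codon 5: UCU → Ser.
After the substitution the codon is UCG → Ser.
Both encode Ser, so the change is synonymous.

silent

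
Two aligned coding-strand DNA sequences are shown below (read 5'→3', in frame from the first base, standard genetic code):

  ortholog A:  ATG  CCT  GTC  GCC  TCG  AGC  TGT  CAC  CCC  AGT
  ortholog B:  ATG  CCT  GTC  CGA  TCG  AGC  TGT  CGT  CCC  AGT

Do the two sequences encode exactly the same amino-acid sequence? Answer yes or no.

Codon 1: ATG Met / ATG Met — identical.
Codon 2: CCT Pro / CCT Pro — identical.
Codon 3: GTC Val / GTC Val — identical.
Codon 4: GCC Ala / CGA Arg — nonsynonymous.
Codon 5: TCG Ser / TCG Ser — identical.
Codon 6: AGC Ser / AGC Ser — identical.
Codon 7: TGT Cys / TGT Cys — identical.
Codon 8: CAC His / CGT Arg — nonsynonymous.
Codon 9: CCC Pro / CCC Pro — identical.
Codon 10: AGT Ser / AGT Ser — identical.
Nonsynonymous differences: 2 → different protein.

no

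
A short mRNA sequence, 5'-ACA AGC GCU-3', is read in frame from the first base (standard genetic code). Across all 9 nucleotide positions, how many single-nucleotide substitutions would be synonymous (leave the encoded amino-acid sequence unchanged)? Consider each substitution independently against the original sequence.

Codon 1 (ACA, Thr): 3 synonymous substitutions.
Codon 2 (AGC, Ser): 1 synonymous substitution.
Codon 3 (GCU, Ala): 3 synonymous substitutions.
Total: 3 + 1 + 3 = 7.

7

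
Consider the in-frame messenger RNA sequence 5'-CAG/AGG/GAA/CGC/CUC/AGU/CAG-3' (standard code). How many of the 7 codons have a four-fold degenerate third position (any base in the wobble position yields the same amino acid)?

Codon 1 CAG (Gln): third position 2-fold.
Codon 2 AGG (Arg): third position 2-fold.
Codon 3 GAA (Glu): third position 2-fold.
Codon 4 CGC (Arg): third position 4-fold.
Codon 5 CUC (Leu): third position 4-fold.
Codon 6 AGU (Ser): third position 2-fold.
Codon 7 CAG (Gln): third position 2-fold.
Four-fold degenerate third positions: 2.

2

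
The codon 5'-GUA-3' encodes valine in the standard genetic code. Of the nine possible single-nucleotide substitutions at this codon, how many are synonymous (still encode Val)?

Position 1: none → 0 synonymous.
Position 2: none → 0 synonymous.
Position 3: GUU, GUC, GUG → 3 synonymous.
Total: 0 + 0 + 3 = 3.

3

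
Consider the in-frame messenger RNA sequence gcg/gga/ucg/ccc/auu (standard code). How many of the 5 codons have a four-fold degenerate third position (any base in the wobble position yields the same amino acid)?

4

Codon 1 GCG (Ala): third position 4-fold.
Codon 2 GGA (Gly): third position 4-fold.
Codon 3 UCG (Ser): third position 4-fold.
Codon 4 CCC (Pro): third position 4-fold.
Codon 5 AUU (Ile): third position 3-fold.
Four-fold degenerate third positions: 4.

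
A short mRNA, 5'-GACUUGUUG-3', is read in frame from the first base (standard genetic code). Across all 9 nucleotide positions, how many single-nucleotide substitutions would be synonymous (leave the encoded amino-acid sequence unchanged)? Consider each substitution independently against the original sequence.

Codon 1 (GAC, Asp): 1 synonymous substitution.
Codon 2 (UUG, Leu): 2 synonymous substitutions.
Codon 3 (UUG, Leu): 2 synonymous substitutions.
Total: 1 + 2 + 2 = 5.

5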